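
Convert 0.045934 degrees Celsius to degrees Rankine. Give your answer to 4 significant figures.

491.8 °R

°R = (°C + 273.15) × 9/5.
Applying the formula gives 491.8 °R.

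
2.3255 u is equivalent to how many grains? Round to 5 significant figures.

1 atomic mass unit = 2.56260e-23 grains.
Thus 2.3255 × 2.56260e-23 ≈ 5.9593e-23 gr.

5.9593e-23 gr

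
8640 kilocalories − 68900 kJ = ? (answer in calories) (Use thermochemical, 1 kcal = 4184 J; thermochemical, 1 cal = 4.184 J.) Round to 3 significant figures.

-7.83 × 10^6 cal

8640 kcal = 8.64000 × 10^6 cal and 68900 kJ = 1.64675 × 10^7 cal.
8.64000 × 10^6 − 1.64675 × 10^7 ≈ -7.83 × 10^6 cal.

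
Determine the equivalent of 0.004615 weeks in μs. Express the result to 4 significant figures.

2.791 × 10^9 μs

1 week = 6.04800 × 10^11 microseconds.
Thus 0.004615 × 6.04800 × 10^11 ≈ 2.791 × 10^9 μs.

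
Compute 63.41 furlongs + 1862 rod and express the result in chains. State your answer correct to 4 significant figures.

63.41 furlong = 634.100 chain and 1862 rod = 465.500 chain.
634.100 + 465.500 ≈ 1100 chain.

1100 chains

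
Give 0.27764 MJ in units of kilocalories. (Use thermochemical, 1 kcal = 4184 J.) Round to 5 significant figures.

66.358 kcal

1 MJ = 239.006 kcal.
0.27764 × 239.006 ≈ 66.358 kcal.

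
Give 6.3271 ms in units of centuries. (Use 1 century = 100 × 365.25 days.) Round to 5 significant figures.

1 millisecond = 3.16881e-13 century.
Thus 6.3271 × 3.16881e-13 ≈ 2.0049e-12 century.

2.0049e-12 centuries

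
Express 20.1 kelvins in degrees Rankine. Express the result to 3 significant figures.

°R = K × 9/5.
Applying the formula gives 36.2 °R.

36.2 °R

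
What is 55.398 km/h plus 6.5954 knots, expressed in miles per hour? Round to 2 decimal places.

42.01 miles per hour

55.398 km/h = 34.4227 mph and 6.5954 kn = 7.58985 mph.
34.4227 + 7.58985 ≈ 42.01 mph.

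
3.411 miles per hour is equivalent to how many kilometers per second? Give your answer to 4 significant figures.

0.001525 km/s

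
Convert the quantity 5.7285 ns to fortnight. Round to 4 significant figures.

4.736 × 10^-15 fortnights

1 nanosecond = 8.26720 × 10^-16 fortnight.
5.7285 × 8.26720 × 10^-16 ≈ 4.736 × 10^-15 fortnight.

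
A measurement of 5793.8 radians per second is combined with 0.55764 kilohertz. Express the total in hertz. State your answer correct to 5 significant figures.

1479.8 hertz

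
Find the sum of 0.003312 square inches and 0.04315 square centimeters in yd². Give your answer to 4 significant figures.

7.716e-6 square yards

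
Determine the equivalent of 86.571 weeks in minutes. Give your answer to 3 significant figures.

1 week = 10080.0 min.
So 86.571 × 10080.0 ≈ 873000 min.

873000 min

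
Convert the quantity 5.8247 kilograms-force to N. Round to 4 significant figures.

1 kilogram-force = 9.80665 newtons.
Thus 5.8247 × 9.80665 ≈ 57.12 N.

57.12 newtons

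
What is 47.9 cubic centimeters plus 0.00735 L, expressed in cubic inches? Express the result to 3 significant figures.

3.37 cubic inches

47.9 cm³ = 2.92304 in³ and 0.00735 L = 0.448525 in³.
2.92304 + 0.448525 ≈ 3.37 in³.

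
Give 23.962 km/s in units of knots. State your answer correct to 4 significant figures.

46580 knots

1 kilometer per second = 1943.84 kn.
Then 23.962 × 1943.84 ≈ 46580 kn.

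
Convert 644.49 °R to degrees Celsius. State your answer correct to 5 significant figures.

°R = (°C + 273.15) × 9/5.
Applying the formula gives 84.900 °C.

84.900 degrees Celsius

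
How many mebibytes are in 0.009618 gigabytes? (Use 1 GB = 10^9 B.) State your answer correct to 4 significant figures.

9.172 mebibytes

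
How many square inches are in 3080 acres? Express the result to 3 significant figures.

1.93e+10 square inches

1 acre = 6.27264e+6 square inches.
3080 × 6.27264e+6 ≈ 1.93e+10 in².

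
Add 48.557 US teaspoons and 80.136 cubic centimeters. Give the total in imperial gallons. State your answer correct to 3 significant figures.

0.0703 imperial gallons

48.557 US tsp = 0.0526460 imp gal and 80.136 cm³ = 0.0176275 imp gal.
0.0526460 + 0.0176275 ≈ 0.0703 imp gal.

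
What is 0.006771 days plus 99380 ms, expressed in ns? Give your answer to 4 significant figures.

0.006771 d = 5.85014e+11 ns and 99380 ms = 9.93800e+10 ns.
5.85014e+11 + 9.93800e+10 ≈ 6.844e+11 ns.

6.844e+11 ns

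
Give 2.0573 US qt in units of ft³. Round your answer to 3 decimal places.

1 US quart = 0.0334201 cubic feet.
Thus 2.0573 × 0.0334201 ≈ 0.069 ft³.

0.069 cubic feet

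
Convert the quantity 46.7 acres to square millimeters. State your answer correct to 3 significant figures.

1.89 × 10^11 mm²

1 acre = 4.04686 × 10^9 square millimeters.
Thus 46.7 × 4.04686 × 10^9 ≈ 1.89 × 10^11 mm².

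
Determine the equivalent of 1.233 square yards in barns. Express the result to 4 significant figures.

1 yd² = 8.36127e+27 barns.
So 1.233 × 8.36127e+27 ≈ 1.031e+28 barn.

1.031e+28 barns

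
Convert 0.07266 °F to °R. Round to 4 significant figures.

459.7 °R

°R = °F + 459.67.
Applying the formula gives 459.7 °R.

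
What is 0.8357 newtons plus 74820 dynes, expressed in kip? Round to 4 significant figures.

0.8357 N = 0.000187873 kip and 74820 dyn = 0.000168202 kip.
0.000187873 + 0.000168202 ≈ 0.0003561 kip.

0.0003561 kips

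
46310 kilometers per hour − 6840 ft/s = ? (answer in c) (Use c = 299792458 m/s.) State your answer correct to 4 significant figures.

46310 km/h = 4.29093 × 10^-5 c and 6840 ft/s = 6.95425 × 10^-6 c.
4.29093 × 10^-5 − 6.95425 × 10^-6 ≈ 3.596 × 10^-5 c.

3.596 × 10^-5 c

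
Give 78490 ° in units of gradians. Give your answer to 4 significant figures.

87210 gradians

1 ° = 1.11111 grad.
Then 78490 × 1.11111 ≈ 87210 grad.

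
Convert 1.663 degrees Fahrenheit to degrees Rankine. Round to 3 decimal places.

461.333 degrees Rankine

°R = °F + 459.67.
Applying the formula gives 461.333 °R.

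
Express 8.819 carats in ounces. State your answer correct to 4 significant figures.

0.06222 oz

1 carat = 0.00705479 oz.
So 8.819 × 0.00705479 ≈ 0.06222 oz.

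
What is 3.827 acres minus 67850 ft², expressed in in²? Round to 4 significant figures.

1.423e+7 in²

3.827 acre = 2.400539e+7 in² and 67850 ft² = 9770400 in².
2.400539e+7 − 9770400 ≈ 1.423e+7 in².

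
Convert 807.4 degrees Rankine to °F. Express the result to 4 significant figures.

347.7 °F

°R = °F + 459.67.
Applying the formula gives 347.7 °F.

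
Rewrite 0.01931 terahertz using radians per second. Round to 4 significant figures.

1.213 × 10^11 rad/s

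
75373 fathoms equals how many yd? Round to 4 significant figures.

150700 yards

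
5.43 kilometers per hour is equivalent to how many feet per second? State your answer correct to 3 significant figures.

1 kilometer per hour = 0.911344 ft/s.
Thus 5.43 × 0.911344 ≈ 4.95 ft/s.

4.95 ft/s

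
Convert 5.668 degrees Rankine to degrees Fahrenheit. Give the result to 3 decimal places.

-454.002 °F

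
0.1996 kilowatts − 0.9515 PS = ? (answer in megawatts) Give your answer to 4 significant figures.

-0.0005002 MW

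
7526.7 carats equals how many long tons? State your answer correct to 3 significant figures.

0.00148 long tons

1 carat = 1.96841 × 10^-7 long tons.
So 7526.7 × 1.96841 × 10^-7 ≈ 0.00148 long ton.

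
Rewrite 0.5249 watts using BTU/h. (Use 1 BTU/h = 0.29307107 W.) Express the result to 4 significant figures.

1 W = 3.41214 BTU/h.
Then 0.5249 × 3.41214 ≈ 1.791 BTU/h.

1.791 BTU/h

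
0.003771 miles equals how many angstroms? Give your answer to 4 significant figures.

6.069e+10 angstroms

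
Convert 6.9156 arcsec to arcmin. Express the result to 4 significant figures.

0.1153 arcminutes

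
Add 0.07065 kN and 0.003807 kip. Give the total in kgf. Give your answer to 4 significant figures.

8.931 kilograms-force

0.07065 kN = 7.20430 kgf and 0.003807 kip = 1.72683 kgf.
7.20430 + 1.72683 ≈ 8.931 kgf.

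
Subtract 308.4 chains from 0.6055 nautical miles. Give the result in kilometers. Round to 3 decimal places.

-5.083 km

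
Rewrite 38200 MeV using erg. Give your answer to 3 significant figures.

1 megaelectronvolt = 1.60218e-6 erg.
Then 38200 × 1.60218e-6 ≈ 0.0612 erg.

0.0612 erg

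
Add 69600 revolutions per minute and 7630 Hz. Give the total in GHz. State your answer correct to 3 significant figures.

69600 rpm = 1.16000e-6 GHz and 7630 Hz = 7.63000e-6 GHz.
1.16000e-6 + 7.63000e-6 ≈ 8.79e-6 GHz.

8.79e-6 GHz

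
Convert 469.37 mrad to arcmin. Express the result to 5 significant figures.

1613.6 arcmin

1 milliradian = 3.43775 arcminutes.
So 469.37 × 3.43775 ≈ 1613.6 arcmin.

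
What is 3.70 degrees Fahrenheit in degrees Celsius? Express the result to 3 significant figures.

°C = (°F − 32) × 5/9.
Applying the formula gives -15.7 °C.

-15.7 °C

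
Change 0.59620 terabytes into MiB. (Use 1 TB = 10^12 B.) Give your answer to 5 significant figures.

568580 mebibytes

1 terabyte = 953674 mebibytes.
0.59620 × 953674 ≈ 568580 MiB.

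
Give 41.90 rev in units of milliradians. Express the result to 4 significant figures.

263300 milliradians

1 rev = 6283.19 mrad.
Then 41.90 × 6283.19 ≈ 263300 mrad.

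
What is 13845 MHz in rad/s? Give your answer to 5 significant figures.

1 megahertz = 6.28319e+6 radians per second.
So 13845 × 6.28319e+6 ≈ 8.6991e+10 rad/s.

8.6991e+10 rad/s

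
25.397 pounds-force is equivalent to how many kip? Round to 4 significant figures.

0.02540 kip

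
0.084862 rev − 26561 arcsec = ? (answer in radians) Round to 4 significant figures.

0.4044 rad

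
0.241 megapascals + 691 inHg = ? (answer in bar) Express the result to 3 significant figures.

0.241 MPa = 2.41000 bar and 691 inHg = 23.3999 bar.
2.41000 + 23.3999 ≈ 25.8 bar.

25.8 bar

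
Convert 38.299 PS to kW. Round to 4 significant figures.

28.17 kW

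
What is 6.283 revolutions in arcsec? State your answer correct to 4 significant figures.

8.143e+6 arcseconds

1 revolution = 1.29600e+6 arcsec.
So 6.283 × 1.29600e+6 ≈ 8.143e+6 arcsec.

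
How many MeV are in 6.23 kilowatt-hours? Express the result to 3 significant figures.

1 kWh = 2.24694e+19 megaelectronvolts.
6.23 × 2.24694e+19 ≈ 1.40e+20 MeV.

1.40e+20 megaelectronvolts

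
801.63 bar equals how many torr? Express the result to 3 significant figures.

601000 torr

1 bar = 750.062 torr.
So 801.63 × 750.062 ≈ 601000 torr.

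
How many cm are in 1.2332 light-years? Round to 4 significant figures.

1.167e+18 centimeters

1 ly = 9.46073e+17 centimeters.
Thus 1.2332 × 9.46073e+17 ≈ 1.167e+18 cm.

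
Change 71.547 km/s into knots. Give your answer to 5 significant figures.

1 kilometer per second = 1943.84 kn.
Then 71.547 × 1943.84 ≈ 139080 kn.

139080 knots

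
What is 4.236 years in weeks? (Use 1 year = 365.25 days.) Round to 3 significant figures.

221 wk

1 year = 52.1786 weeks.
So 4.236 × 52.1786 ≈ 221 wk.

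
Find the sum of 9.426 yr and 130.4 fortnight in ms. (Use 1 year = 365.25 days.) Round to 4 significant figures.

9.426 yr = 2.97462 × 10^11 ms and 130.4 fortnight = 1.57732 × 10^11 ms.
2.97462 × 10^11 + 1.57732 × 10^11 ≈ 4.552 × 10^11 ms.

4.552 × 10^11 milliseconds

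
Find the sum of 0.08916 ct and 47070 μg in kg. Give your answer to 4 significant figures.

0.08916 ct = 1.78320e-5 kg and 47070 μg = 4.70700e-5 kg.
1.78320e-5 + 4.70700e-5 ≈ 6.490e-5 kg.

6.490e-5 kg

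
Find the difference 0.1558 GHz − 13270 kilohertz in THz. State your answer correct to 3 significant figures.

0.000143 THz

0.1558 GHz = 0.000155800 THz and 13270 kHz = 1.32700 × 10^-5 THz.
0.000155800 − 1.32700 × 10^-5 ≈ 0.000143 THz.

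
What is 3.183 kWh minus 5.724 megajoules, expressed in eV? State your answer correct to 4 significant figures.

3.579e+25 eV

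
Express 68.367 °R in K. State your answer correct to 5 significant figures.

37.982 K

°R = K × 9/5.
Applying the formula gives 37.982 K.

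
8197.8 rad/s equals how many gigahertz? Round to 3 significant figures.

1.30e-6 GHz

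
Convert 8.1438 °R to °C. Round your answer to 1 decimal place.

°R = (°C + 273.15) × 9/5.
Applying the formula gives -268.6 °C.

-268.6 °C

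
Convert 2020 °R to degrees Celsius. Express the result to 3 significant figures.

849 degrees Celsius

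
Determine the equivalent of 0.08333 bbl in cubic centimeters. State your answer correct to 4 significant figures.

13250 cm³

1 oil barrel = 158987 cm³.
Thus 0.08333 × 158987 ≈ 13250 cm³.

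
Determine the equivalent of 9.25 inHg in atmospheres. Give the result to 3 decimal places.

0.309 atmospheres

1 inch of mercury = 0.0334211 atm.
Thus 9.25 × 0.0334211 ≈ 0.309 atm.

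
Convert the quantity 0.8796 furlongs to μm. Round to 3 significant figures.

1.77e+8 μm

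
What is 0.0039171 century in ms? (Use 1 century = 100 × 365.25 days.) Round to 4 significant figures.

1.236e+10 ms

1 century = 3.15576e+12 ms.
So 0.0039171 × 3.15576e+12 ≈ 1.236e+10 ms.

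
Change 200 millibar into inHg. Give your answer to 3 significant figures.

1 millibar = 0.0295300 inHg.
200 × 0.0295300 ≈ 5.91 inHg.

5.91 inHg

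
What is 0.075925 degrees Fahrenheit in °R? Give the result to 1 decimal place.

459.7 degrees Rankine

°R = °F + 459.67.
Applying the formula gives 459.7 °R.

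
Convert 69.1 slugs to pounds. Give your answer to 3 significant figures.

2220 lb

1 slug = 32.1740 lb.
Then 69.1 × 32.1740 ≈ 2220 lb.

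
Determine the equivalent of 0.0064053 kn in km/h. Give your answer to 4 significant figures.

1 knot = 1.85200 km/h.
Thus 0.0064053 × 1.85200 ≈ 0.01186 km/h.

0.01186 kilometers per hour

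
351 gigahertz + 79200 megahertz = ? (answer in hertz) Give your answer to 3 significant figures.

4.30 × 10^11 hertz

351 GHz = 3.51000 × 10^11 Hz and 79200 MHz = 7.92000 × 10^10 Hz.
3.51000 × 10^11 + 7.92000 × 10^10 ≈ 4.30 × 10^11 Hz.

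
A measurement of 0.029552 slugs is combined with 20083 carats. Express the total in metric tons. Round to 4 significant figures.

0.004448 t

0.029552 slug = 0.000431279 t and 20083 ct = 0.00401660 t.
0.000431279 + 0.00401660 ≈ 0.004448 t.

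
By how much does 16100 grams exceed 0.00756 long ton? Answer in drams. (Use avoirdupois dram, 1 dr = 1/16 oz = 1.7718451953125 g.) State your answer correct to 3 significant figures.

16100 g = 9086.57 dr and 0.00756 long ton = 4335.21 dr.
9086.57 − 4335.21 ≈ 4750 dr.

4750 drams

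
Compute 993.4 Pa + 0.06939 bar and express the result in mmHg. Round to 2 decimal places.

59.50 millimeters of mercury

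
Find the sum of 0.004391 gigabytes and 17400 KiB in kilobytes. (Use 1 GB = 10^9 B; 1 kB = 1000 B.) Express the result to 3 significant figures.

0.004391 GB = 4391.00 kB and 17400 KiB = 17817.6 kB.
4391.00 + 17817.6 ≈ 22200 kB.

22200 kB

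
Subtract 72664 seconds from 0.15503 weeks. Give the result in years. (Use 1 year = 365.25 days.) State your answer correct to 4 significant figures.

0.15503 wk = 0.00297114 yr and 72664 s = 0.00230258 yr.
0.00297114 − 0.00230258 ≈ 0.0006686 yr.

0.0006686 yr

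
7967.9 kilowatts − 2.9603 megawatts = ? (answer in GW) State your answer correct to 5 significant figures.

0.0050076 GW

7967.9 kW = 0.00796790 GW and 2.9603 MW = 0.00296030 GW.
0.00796790 − 0.00296030 ≈ 0.0050076 GW.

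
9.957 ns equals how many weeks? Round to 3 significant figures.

1.65e-14 wk

1 nanosecond = 1.65344e-15 wk.
9.957 × 1.65344e-15 ≈ 1.65e-14 wk.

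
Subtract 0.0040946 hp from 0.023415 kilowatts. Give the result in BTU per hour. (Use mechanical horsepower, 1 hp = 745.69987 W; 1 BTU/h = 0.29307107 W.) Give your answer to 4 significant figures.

69.48 BTU per hour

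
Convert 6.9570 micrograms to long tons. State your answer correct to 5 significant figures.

6.8471 × 10^-12 long ton

1 microgram = 9.84207 × 10^-13 long ton.
Thus 6.9570 × 9.84207 × 10^-13 ≈ 6.8471 × 10^-12 long ton.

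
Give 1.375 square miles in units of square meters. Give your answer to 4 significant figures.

1 mi² = 2.58999e+6 m².
Thus 1.375 × 2.58999e+6 ≈ 3.561e+6 m².

3.561e+6 m²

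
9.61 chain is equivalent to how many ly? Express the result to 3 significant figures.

2.04 × 10^-14 ly

1 chain = 2.12635 × 10^-15 ly.
Thus 9.61 × 2.12635 × 10^-15 ≈ 2.04 × 10^-14 ly.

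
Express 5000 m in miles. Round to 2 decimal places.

1 meter = 0.000621371 miles.
Thus 5000 × 0.000621371 ≈ 3.11 mi.

3.11 mi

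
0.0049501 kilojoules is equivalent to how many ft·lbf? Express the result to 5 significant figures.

1 kilojoule = 737.562 ft·lbf.
0.0049501 × 737.562 ≈ 3.6510 ft·lbf.

3.6510 ft·lbf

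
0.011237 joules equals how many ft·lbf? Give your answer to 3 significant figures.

1 joule = 0.737562 foot-pounds.
Thus 0.011237 × 0.737562 ≈ 0.00829 ft·lbf.

0.00829 foot-pounds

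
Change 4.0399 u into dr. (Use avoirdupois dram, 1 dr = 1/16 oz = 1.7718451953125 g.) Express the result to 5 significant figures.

3.7861e-24 dr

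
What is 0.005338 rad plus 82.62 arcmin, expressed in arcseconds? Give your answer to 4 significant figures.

6058 arcseconds

0.005338 rad = 1101.04 arcsec and 82.62 arcmin = 4957.20 arcsec.
1101.04 + 4957.20 ≈ 6058 arcsec.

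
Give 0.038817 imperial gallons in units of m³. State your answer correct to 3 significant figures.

1 imp gal = 0.00454609 m³.
0.038817 × 0.00454609 ≈ 0.000176 m³.

0.000176 m³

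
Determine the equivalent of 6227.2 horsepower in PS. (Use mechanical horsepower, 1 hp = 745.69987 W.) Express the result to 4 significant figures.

1 horsepower = 1.01387 PS.
So 6227.2 × 1.01387 ≈ 6314 PS.

6314 PS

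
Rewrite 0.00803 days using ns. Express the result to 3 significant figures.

6.94e+11 nanoseconds

1 day = 8.64000e+13 ns.
Then 0.00803 × 8.64000e+13 ≈ 6.94e+11 ns.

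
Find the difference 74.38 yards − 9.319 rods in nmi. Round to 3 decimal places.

0.011 nautical miles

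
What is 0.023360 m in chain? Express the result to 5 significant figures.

0.0011612 chains

1 meter = 0.0497097 chain.
Thus 0.023360 × 0.0497097 ≈ 0.0011612 chain.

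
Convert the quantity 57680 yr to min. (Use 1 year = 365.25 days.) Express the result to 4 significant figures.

3.034e+10 min

1 yr = 525960 minutes.
Thus 57680 × 525960 ≈ 3.034e+10 min.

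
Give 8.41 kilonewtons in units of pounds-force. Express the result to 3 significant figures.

1890 lbf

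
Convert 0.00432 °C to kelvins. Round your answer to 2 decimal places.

K = °C + 273.15.
Applying the formula gives 273.15 K.

273.15 kelvins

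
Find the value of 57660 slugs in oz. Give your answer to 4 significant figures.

1 slug = 514.785 oz.
Then 57660 × 514.785 ≈ 2.968 × 10^7 oz.

2.968 × 10^7 oz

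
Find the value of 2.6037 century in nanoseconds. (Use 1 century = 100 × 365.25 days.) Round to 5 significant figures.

1 century = 3.15576 × 10^18 ns.
So 2.6037 × 3.15576 × 10^18 ≈ 8.2167 × 10^18 ns.

8.2167 × 10^18 ns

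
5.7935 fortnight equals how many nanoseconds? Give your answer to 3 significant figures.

7.01 × 10^15 ns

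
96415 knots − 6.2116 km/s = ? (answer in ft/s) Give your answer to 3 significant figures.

96415 kn = 162730 ft/s and 6.2116 km/s = 20379.3 ft/s.
162730 − 20379.3 ≈ 142000 ft/s.

142000 feet per second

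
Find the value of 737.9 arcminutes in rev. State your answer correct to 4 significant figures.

0.03416 rev

1 arcmin = 4.62963e-5 rev.
Thus 737.9 × 4.62963e-5 ≈ 0.03416 rev.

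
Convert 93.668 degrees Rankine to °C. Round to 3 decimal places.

-221.112 °C

°R = (°C + 273.15) × 9/5.
Applying the formula gives -221.112 °C.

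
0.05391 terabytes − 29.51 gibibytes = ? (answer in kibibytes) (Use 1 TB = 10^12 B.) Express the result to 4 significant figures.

2.170e+7 KiB

0.05391 TB = 5.26465e+7 KiB and 29.51 GiB = 3.09435e+7 KiB.
5.26465e+7 − 3.09435e+7 ≈ 2.170e+7 KiB.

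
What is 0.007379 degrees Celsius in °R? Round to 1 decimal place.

491.7 °R

°R = (°C + 273.15) × 9/5.
Applying the formula gives 491.7 °R.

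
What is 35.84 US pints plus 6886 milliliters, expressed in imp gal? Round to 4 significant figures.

35.84 US pt = 3.73038 imp gal and 6886 mL = 1.51471 imp gal.
3.73038 + 1.51471 ≈ 5.245 imp gal.

5.245 imp gal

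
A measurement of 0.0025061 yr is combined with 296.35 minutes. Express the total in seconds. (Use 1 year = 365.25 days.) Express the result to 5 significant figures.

96868 s

0.0025061 yr = 79086.501 s and 296.35 min = 17781.000 s.
79086.501 + 17781.000 ≈ 96868 s.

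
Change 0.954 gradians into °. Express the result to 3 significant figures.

1 grad = 0.900000 °.
Thus 0.954 × 0.900000 ≈ 0.859 °.

0.859 degrees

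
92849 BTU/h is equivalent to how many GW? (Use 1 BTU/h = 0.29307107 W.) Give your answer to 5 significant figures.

1 BTU/h = 2.93071e-10 GW.
Then 92849 × 2.93071e-10 ≈ 2.7211e-5 GW.

2.7211e-5 GW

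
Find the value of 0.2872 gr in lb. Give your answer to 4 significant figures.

4.103 × 10^-5 lb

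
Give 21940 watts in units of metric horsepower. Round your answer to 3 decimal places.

29.830 PS

1 W = 0.00135962 metric horsepower.
So 21940 × 0.00135962 ≈ 29.830 PS.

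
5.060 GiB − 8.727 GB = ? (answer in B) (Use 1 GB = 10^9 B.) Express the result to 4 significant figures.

-3.294 × 10^9 bytes

5.060 GiB = 5.43313 × 10^9 B and 8.727 GB = 8.72700 × 10^9 B.
5.43313 × 10^9 − 8.72700 × 10^9 ≈ -3.294 × 10^9 B.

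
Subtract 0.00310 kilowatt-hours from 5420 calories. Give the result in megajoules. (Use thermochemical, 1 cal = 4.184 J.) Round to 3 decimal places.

5420 cal = 0.0226773 MJ and 0.00310 kWh = 0.0111600 MJ.
0.0226773 − 0.0111600 ≈ 0.012 MJ.

0.012 MJ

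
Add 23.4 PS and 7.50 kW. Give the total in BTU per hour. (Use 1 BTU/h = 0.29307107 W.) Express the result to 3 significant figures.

23.4 PS = 58725.2 BTU/h and 7.50 kW = 25591.1 BTU/h.
58725.2 + 25591.1 ≈ 84300 BTU/h.

84300 BTU per hour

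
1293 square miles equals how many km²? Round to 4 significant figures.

3349 square kilometers

1 square mile = 2.58999 km².
Thus 1293 × 2.58999 ≈ 3349 km².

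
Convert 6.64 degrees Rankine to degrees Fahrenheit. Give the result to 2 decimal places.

°R = °F + 459.67.
Applying the formula gives -453.03 °F.

-453.03 degrees Fahrenheit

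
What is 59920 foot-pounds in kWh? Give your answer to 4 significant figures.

1 foot-pound = 3.76616e-7 kWh.
59920 × 3.76616e-7 ≈ 0.02257 kWh.

0.02257 kWh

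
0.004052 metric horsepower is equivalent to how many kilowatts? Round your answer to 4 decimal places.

0.0030 kW

1 metric horsepower = 0.735499 kilowatts.
Thus 0.004052 × 0.735499 ≈ 0.0030 kW.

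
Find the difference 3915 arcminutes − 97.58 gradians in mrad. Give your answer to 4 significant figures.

3915 arcmin = 1138.827 mrad and 97.58 grad = 1532.783 mrad.
1138.827 − 1532.783 ≈ -394.0 mrad.

-394.0 mrad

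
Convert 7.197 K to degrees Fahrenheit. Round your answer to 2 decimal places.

K = (°F + 459.67) × 5/9.
Applying the formula gives -446.72 °F.

-446.72 °F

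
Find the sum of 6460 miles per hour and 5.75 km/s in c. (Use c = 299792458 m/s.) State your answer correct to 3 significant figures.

6460 mph = 9.63293e-6 c and 5.75 km/s = 1.91799e-5 c.
9.63293e-6 + 1.91799e-5 ≈ 2.88e-5 c.

2.88e-5 times the speed of light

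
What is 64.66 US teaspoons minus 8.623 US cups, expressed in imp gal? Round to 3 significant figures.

64.66 US tsp = 0.0701051 imp gal and 8.623 US cup = 0.448759 imp gal.
0.0701051 − 0.448759 ≈ -0.379 imp gal.

-0.379 imp gal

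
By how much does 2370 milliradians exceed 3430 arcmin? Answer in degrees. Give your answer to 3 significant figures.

78.6 °

2370 mrad = 135.791 ° and 3430 arcmin = 57.1667 °.
135.791 − 57.1667 ≈ 78.6 °.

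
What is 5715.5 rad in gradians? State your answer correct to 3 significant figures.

1 rad = 63.6620 grad.
Then 5715.5 × 63.6620 ≈ 364000 grad.

364000 grad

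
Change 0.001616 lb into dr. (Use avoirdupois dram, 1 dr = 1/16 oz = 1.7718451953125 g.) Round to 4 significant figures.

0.4137 drams

1 pound = 256.000 drams.
Thus 0.001616 × 256.000 ≈ 0.4137 dr.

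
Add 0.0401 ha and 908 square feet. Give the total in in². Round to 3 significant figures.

752000 in²

0.0401 ha = 621551 in² and 908 ft² = 130752 in².
621551 + 130752 ≈ 752000 in².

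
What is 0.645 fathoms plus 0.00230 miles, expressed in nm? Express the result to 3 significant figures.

0.645 fathom = 1.17958e+9 nm and 0.00230 mi = 3.70149e+9 nm.
1.17958e+9 + 3.70149e+9 ≈ 4.88e+9 nm.

4.88e+9 nanometers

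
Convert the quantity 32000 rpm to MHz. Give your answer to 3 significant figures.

0.000533 megahertz

1 revolution per minute = 1.66667e-8 megahertz.
32000 × 1.66667e-8 ≈ 0.000533 MHz.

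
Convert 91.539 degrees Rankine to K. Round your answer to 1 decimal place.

°R = K × 9/5.
Applying the formula gives 50.9 K.

50.9 K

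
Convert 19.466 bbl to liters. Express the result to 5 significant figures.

1 bbl = 158.987 L.
So 19.466 × 158.987 ≈ 3094.8 L.

3094.8 liters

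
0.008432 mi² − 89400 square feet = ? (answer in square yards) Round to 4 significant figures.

0.008432 mi² = 26119.0 yd² and 89400 ft² = 9933.33 yd².
26119.0 − 9933.33 ≈ 16190 yd².

16190 yd²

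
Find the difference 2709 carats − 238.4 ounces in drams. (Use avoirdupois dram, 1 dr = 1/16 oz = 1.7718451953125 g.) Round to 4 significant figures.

2709 ct = 305.783 dr and 238.4 oz = 3814.40 dr.
305.783 − 3814.40 ≈ -3509 dr.

-3509 dr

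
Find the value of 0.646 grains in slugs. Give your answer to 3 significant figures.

1 grain = 4.44014 × 10^-6 slugs.
Then 0.646 × 4.44014 × 10^-6 ≈ 2.87 × 10^-6 slug.

2.87 × 10^-6 slug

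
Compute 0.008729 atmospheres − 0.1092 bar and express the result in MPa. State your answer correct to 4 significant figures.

-0.01004 MPa

0.008729 atm = 0.000884466 MPa and 0.1092 bar = 0.0109200 MPa.
0.000884466 − 0.0109200 ≈ -0.01004 MPa.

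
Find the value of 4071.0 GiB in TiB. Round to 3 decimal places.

3.976 TiB

1 GiB = 0.0009765625 TiB.
Thus 4071.0 × 0.0009765625 ≈ 3.976 TiB.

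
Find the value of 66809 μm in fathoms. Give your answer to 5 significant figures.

1 micrometer = 5.46807 × 10^-7 fathom.
So 66809 × 5.46807 × 10^-7 ≈ 0.036532 fathom.

0.036532 fathom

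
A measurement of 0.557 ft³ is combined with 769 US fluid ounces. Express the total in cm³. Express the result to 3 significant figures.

38500 cm³

0.557 ft³ = 15772.5 cm³ and 769 US fl oz = 22742.0 cm³.
15772.5 + 22742.0 ≈ 38500 cm³.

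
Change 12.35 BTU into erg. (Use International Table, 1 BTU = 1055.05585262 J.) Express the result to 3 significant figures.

1.30e+11 ergs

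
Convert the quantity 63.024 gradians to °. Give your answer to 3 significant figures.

56.7 °

1 grad = 0.900000 degrees.
63.024 × 0.900000 ≈ 56.7 °.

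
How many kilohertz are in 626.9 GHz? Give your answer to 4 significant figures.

1 gigahertz = 1.00000e+6 kilohertz.
Thus 626.9 × 1.00000e+6 ≈ 6.269e+8 kHz.

6.269e+8 kilohertz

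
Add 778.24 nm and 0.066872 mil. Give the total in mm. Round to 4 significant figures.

0.002477 mm

778.24 nm = 0.000778240 mm and 0.066872 mil = 0.00169855 mm.
0.000778240 + 0.00169855 ≈ 0.002477 mm.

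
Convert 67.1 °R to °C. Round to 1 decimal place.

-235.9 degrees Celsius

°R = (°C + 273.15) × 9/5.
Applying the formula gives -235.9 °C.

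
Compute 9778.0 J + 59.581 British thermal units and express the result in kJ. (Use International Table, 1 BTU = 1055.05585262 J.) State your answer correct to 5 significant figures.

9778.0 J = 9.77800 kJ and 59.581 BTU = 62.8613 kJ.
9.77800 + 62.8613 ≈ 72.639 kJ.

72.639 kJ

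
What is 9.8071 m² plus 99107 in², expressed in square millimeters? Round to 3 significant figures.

7.37e+7 square millimeters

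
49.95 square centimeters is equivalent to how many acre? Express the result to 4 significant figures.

1 cm² = 2.47105 × 10^-8 acres.
Thus 49.95 × 2.47105 × 10^-8 ≈ 1.234 × 10^-6 acre.

1.234 × 10^-6 acre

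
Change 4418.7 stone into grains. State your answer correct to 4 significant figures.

1 stone = 98000.0 gr.
So 4418.7 × 98000.0 ≈ 4.330 × 10^8 gr.

4.330 × 10^8 grains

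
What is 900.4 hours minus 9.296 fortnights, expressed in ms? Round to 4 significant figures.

-8.003 × 10^9 milliseconds

900.4 h = 3.24144 × 10^9 ms and 9.296 fortnight = 1.12444 × 10^10 ms.
3.24144 × 10^9 − 1.12444 × 10^10 ≈ -8.003 × 10^9 ms.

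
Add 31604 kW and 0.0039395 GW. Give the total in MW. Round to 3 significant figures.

35.5 MW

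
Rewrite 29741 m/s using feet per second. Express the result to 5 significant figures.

1 meter per second = 3.28084 feet per second.
29741 × 3.28084 ≈ 97575 ft/s.

97575 ft/s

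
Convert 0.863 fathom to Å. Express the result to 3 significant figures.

1.58 × 10^10 angstroms

1 fathom = 1.82880 × 10^10 angstroms.
Then 0.863 × 1.82880 × 10^10 ≈ 1.58 × 10^10 Å.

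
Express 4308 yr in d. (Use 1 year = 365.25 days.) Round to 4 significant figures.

1 year = 365.250 d.
4308 × 365.250 ≈ 1.573e+6 d.

1.573e+6 d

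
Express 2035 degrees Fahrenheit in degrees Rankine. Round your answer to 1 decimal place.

°R = °F + 459.67.
Applying the formula gives 2494.7 °R.

2494.7 °R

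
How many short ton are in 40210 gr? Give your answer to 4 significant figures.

1 grain = 7.14286 × 10^-8 short ton.
40210 × 7.14286 × 10^-8 ≈ 0.002872 short ton.

0.002872 short tons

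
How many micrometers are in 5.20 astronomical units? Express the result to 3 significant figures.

7.78 × 10^17 μm

1 au = 1.49598 × 10^17 μm.
So 5.20 × 1.49598 × 10^17 ≈ 7.78 × 10^17 μm.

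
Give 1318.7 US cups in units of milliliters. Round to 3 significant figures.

312000 mL

1 US cup = 236.588 mL.
Then 1318.7 × 236.588 ≈ 312000 mL.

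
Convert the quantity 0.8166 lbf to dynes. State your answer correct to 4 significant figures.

1 pound-force = 444822 dynes.
Thus 0.8166 × 444822 ≈ 363200 dyn.

363200 dyn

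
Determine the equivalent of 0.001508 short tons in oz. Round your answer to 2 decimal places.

48.26 oz

1 short ton = 32000.0 oz.
So 0.001508 × 32000.0 ≈ 48.26 oz.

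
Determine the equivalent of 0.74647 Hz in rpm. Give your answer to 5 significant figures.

1 hertz = 60.0000 rpm.
So 0.74647 × 60.0000 ≈ 44.788 rpm.

44.788 revolutions per minute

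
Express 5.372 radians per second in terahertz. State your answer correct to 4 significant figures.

8.550 × 10^-13 terahertz

1 radian per second = 1.59155 × 10^-13 THz.
So 5.372 × 1.59155 × 10^-13 ≈ 8.550 × 10^-13 THz.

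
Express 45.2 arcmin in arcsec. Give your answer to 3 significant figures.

2710 arcsec

1 arcmin = 60.0000 arcsec.
45.2 × 60.0000 ≈ 2710 arcsec.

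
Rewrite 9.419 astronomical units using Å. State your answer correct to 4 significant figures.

1.409 × 10^22 angstroms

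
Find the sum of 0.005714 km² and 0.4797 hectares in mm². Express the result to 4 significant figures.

1.051 × 10^10 mm²

0.005714 km² = 5.71400 × 10^9 mm² and 0.4797 ha = 4.79700 × 10^9 mm².
5.71400 × 10^9 + 4.79700 × 10^9 ≈ 1.051 × 10^10 mm².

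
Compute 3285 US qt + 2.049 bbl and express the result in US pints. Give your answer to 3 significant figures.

7260 US pt

3285 US qt = 6570.00 US pt and 2.049 bbl = 688.464 US pt.
6570.00 + 688.464 ≈ 7260 US pt.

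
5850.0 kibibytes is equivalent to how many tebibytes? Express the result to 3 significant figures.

5.45 × 10^-6 TiB

1 kibibyte = 9.31323 × 10^-10 TiB.
So 5850.0 × 9.31323 × 10^-10 ≈ 5.45 × 10^-6 TiB.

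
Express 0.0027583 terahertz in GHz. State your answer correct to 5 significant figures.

1 terahertz = 1000.00 GHz.
So 0.0027583 × 1000.00 ≈ 2.7583 GHz.

2.7583 gigahertz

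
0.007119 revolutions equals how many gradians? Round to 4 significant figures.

1 revolution = 400.000 grad.
0.007119 × 400.000 ≈ 2.848 grad.

2.848 grad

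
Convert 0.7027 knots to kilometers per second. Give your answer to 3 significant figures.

1 knot = 0.0005144444 kilometers per second.
So 0.7027 × 0.0005144444 ≈ 0.000362 km/s.

0.000362 km/s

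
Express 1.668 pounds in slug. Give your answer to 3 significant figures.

1 pound = 0.0310810 slug.
So 1.668 × 0.0310810 ≈ 0.0518 slug.

0.0518 slug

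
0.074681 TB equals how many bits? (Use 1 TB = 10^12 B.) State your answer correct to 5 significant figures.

5.9745 × 10^11 bits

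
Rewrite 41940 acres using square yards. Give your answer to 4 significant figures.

2.030 × 10^8 yd²

1 acre = 4840.00 yd².
Thus 41940 × 4840.00 ≈ 2.030 × 10^8 yd².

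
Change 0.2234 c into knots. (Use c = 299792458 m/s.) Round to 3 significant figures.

1.30 × 10^8 kn

1 c = 5.82750 × 10^8 knots.
Then 0.2234 × 5.82750 × 10^8 ≈ 1.30 × 10^8 kn.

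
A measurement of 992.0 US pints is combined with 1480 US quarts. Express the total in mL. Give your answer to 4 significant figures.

1.870 × 10^6 milliliters

992.0 US pt = 469391 mL and 1480 US qt = 1.40060 × 10^6 mL.
469391 + 1.40060 × 10^6 ≈ 1.870 × 10^6 mL.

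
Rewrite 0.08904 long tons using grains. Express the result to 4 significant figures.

1.396 × 10^6 gr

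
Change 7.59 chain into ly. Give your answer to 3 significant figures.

1.61 × 10^-14 light-years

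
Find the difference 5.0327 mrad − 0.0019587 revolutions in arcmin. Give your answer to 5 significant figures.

5.0327 mrad = 17.3011 arcmin and 0.0019587 rev = 42.3079 arcmin.
17.3011 − 42.3079 ≈ -25.007 arcmin.

-25.007 arcminutes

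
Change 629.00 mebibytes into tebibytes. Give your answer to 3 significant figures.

0.000600 tebibytes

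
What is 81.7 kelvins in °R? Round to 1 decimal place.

147.1 °R

°R = K × 9/5.
Applying the formula gives 147.1 °R.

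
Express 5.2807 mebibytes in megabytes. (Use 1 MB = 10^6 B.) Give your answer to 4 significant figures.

5.537 MB

1 mebibyte = 1.04858 MB.
5.2807 × 1.04858 ≈ 5.537 MB.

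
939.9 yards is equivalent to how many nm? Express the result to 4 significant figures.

8.594 × 10^11 nm

1 yd = 9.14400 × 10^8 nm.
So 939.9 × 9.14400 × 10^8 ≈ 8.594 × 10^11 nm.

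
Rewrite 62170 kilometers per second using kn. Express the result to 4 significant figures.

1 km/s = 1943.84 kn.
62170 × 1943.84 ≈ 1.208e+8 kn.

1.208e+8 knots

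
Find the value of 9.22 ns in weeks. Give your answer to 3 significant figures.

1.52e-14 weeks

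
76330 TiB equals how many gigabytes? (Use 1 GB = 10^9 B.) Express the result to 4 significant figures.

8.393 × 10^7 gigabytes

1 TiB = 1099.51 GB.
Then 76330 × 1099.51 ≈ 8.393 × 10^7 GB.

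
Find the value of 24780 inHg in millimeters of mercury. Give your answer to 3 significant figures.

1 inch of mercury = 25.4000 mmHg.
Thus 24780 × 25.4000 ≈ 629000 mmHg.

629000 millimeters of mercury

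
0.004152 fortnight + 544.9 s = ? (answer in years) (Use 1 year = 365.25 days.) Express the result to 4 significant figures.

0.004152 fortnight = 0.000159146 yr and 544.9 s = 1.72668 × 10^-5 yr.
0.000159146 + 1.72668 × 10^-5 ≈ 0.0001764 yr.

0.0001764 yr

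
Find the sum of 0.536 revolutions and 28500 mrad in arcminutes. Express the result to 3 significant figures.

0.536 rev = 11577.6 arcmin and 28500 mrad = 97975.8 arcmin.
11577.6 + 97975.8 ≈ 110000 arcmin.

110000 arcmin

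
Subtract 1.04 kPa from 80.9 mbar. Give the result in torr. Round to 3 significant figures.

52.9 torr

80.9 mbar = 60.6800 torr and 1.04 kPa = 7.80064 torr.
60.6800 − 7.80064 ≈ 52.9 torr.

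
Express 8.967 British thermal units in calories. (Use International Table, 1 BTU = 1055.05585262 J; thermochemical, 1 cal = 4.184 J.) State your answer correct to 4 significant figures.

2261 cal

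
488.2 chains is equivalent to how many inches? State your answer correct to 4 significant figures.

386700 in

1 chain = 792.000 in.
Then 488.2 × 792.000 ≈ 386700 in.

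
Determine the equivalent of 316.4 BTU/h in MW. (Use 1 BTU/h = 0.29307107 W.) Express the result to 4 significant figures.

9.273e-5 MW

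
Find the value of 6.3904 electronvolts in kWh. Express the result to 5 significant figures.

1 electronvolt = 4.45049e-26 kilowatt-hours.
Then 6.3904 × 4.45049e-26 ≈ 2.8440e-25 kWh.

2.8440e-25 kWh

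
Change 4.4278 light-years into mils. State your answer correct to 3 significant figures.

1.65e+21 mils

1 ly = 3.72470e+20 mil.
Then 4.4278 × 3.72470e+20 ≈ 1.65e+21 mil.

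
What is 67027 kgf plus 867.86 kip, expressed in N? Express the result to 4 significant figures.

67027 kgf = 657310 N and 867.86 kip = 3.86043e+6 N.
657310 + 3.86043e+6 ≈ 4.518e+6 N.

4.518e+6 newtons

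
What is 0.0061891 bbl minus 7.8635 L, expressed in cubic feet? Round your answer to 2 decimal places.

0.0061891 bbl = 0.0347492 ft³ and 7.8635 L = 0.277697 ft³.
0.0347492 − 0.277697 ≈ -0.24 ft³.

-0.24 cubic feet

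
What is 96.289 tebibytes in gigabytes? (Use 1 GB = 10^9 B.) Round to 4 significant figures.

105900 gigabytes

1 TiB = 1099.51 GB.
Then 96.289 × 1099.51 ≈ 105900 GB.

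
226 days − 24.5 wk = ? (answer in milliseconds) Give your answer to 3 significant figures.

226 d = 1.95264 × 10^10 ms and 24.5 wk = 1.48176 × 10^10 ms.
1.95264 × 10^10 − 1.48176 × 10^10 ≈ 4.71 × 10^9 ms.

4.71 × 10^9 ms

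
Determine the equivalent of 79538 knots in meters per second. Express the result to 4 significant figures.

40920 meters per second

1 knot = 0.514444 meters per second.
Then 79538 × 0.514444 ≈ 40920 m/s.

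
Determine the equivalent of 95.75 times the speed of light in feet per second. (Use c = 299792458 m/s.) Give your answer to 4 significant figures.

9.418e+10 ft/s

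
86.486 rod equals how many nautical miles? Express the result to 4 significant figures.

0.2349 nmi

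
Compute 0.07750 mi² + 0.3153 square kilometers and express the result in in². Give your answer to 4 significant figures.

0.07750 mi² = 3.11123e+8 in² and 0.3153 km² = 4.88716e+8 in².
3.11123e+8 + 4.88716e+8 ≈ 7.998e+8 in².

7.998e+8 square inches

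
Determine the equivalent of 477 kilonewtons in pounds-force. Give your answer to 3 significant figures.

1 kilonewton = 224.809 lbf.
So 477 × 224.809 ≈ 107000 lbf.

107000 pounds-force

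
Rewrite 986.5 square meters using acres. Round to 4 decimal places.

1 m² = 0.000247105 acres.
Then 986.5 × 0.000247105 ≈ 0.2438 acre.

0.2438 acre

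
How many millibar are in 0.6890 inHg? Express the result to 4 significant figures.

1 inHg = 33.8639 millibar.
Then 0.6890 × 33.8639 ≈ 23.33 mbar.

23.33 millibar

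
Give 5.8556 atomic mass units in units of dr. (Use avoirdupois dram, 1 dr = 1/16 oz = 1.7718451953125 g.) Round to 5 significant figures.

5.4878 × 10^-24 drams

1 atomic mass unit = 9.37181 × 10^-25 drams.
Then 5.8556 × 9.37181 × 10^-25 ≈ 5.4878 × 10^-24 dr.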